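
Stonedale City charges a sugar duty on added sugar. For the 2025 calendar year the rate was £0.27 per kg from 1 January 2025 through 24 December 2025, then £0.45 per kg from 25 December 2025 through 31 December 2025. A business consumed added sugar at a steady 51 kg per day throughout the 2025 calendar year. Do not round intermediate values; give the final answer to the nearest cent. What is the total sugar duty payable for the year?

£5,090.31

1 January – 24 December 2025: 358 days × 51 kg/day = 18,258 kg at £0.27/kg → £4,929.66
25 December – 31 December 2025: 7 days × 51 kg/day = 357 kg at £0.45/kg → £160.65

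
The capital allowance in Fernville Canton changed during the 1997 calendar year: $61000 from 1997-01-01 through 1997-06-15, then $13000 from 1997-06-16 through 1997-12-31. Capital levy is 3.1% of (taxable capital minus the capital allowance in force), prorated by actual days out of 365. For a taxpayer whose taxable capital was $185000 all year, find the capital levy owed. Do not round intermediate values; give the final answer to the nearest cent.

$4655.27

1997-01-01 to 1997-06-15: 166 days, exemption $61000 → ($185000 − $61000) × 3.1% × 166/365 = $1748.2301
1997-06-16 to 1997-12-31: 199 days, exemption $13000 → ($185000 − $13000) × 3.1% × 199/365 = $2907.0356
Total = $4655.2658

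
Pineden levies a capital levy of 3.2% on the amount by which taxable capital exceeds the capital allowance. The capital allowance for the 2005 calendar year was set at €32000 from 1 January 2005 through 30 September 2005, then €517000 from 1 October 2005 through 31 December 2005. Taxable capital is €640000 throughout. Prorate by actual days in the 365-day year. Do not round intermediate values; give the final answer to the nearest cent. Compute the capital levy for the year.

1 January – 30 September 2005: 273 days, exemption €32000 → (€640000 − €32000) × 3.2% × 273/365 = €14552.0219
1 October – 31 December 2005: 92 days, exemption €517000 → (€640000 − €517000) × 3.2% × 92/365 = €992.0877
Total = €15544.1096

€15544.11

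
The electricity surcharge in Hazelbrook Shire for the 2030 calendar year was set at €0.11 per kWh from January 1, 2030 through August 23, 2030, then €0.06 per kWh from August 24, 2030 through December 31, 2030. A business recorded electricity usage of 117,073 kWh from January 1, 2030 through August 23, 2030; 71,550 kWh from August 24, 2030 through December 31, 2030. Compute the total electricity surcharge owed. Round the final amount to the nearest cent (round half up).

January 1 – August 23, 2030: 117,073 kWh at €0.11/kWh → €12,878.03
August 24 – December 31, 2030: 71,550 kWh at €0.06/kWh → €4,293.00

€17,171.03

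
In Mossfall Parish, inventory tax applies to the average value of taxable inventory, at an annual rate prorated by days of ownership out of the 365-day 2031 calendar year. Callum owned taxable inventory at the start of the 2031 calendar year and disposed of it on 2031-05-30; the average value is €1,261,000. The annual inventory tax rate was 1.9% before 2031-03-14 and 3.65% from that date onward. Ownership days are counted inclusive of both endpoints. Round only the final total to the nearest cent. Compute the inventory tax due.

2031-01-01 to 2031-03-13: 72 days at 1.9% → €1,261,000 × 1.9% × 72/365 = €4,726.1589
2031-03-14 to 2031-05-30: 78 days at 3.65% → €1,261,000 × 3.65% × 78/365 = €9,835.8000
Total = €14,561.9589

€14,561.96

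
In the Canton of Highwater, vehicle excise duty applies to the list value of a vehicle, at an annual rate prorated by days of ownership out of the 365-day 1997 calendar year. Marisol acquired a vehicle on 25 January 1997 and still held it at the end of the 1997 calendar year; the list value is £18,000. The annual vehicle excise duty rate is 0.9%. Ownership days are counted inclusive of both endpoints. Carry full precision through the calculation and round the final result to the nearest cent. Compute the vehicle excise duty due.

£151.35

Days held (25 January – 31 December 1997): 341 out of 365
Tax = £18,000 × 0.9% × 341/365 = £151.3479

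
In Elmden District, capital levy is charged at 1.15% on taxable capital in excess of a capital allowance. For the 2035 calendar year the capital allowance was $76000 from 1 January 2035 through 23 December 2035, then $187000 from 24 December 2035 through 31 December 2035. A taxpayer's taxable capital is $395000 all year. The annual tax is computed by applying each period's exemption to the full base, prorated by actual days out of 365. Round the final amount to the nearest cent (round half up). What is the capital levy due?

$3640.52

1 January – 23 December 2035: 357 days, exemption $76000 → ($395000 − $76000) × 1.15% × 357/365 = $3588.0945
24 December – 31 December 2035: 8 days, exemption $187000 → ($395000 − $187000) × 1.15% × 8/365 = $52.4274
Total = $3640.5219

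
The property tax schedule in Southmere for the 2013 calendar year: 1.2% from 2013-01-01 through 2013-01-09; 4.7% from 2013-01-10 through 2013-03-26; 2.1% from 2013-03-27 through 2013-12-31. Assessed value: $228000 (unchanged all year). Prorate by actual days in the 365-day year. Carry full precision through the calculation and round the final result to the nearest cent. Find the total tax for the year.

2013-01-01 to 2013-01-09: 9 days at 1.2% → $228000 × 1.2% × 9/365 = $67.4630
2013-01-10 to 2013-03-26: 76 days at 4.7% → $228000 × 4.7% × 76/365 = $2231.2767
2013-03-27 to 2013-12-31: 280 days at 2.1% → $228000 × 2.1% × 280/365 = $3672.9863
Total = $5971.7260

$5971.73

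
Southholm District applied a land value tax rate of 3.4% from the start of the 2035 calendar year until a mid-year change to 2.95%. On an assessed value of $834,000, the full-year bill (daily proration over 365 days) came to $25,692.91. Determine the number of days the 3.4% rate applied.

106 days

Let d = days at the first rate; then 365 − d days at the second rate.
$834,000 × [3.4%·d + 2.95%·(365−d)] / 365 = $25,692.91
Solving gives d = 106, so the new rate took effect on April 17, 2035.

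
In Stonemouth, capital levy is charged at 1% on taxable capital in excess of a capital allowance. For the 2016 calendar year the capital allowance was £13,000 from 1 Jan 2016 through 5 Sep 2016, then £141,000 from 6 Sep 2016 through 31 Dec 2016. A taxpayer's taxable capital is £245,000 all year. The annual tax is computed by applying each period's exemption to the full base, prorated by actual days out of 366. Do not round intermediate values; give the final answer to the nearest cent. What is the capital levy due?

1 Jan – 5 Sep 2016: 249 days, exemption £13,000 → (£245,000 − £13,000) × 1% × 249/366 = £1,578.3607
6 Sep – 31 Dec 2016: 117 days, exemption £141,000 → (£245,000 − £141,000) × 1% × 117/366 = £332.4590
Total = £1,910.8197

£1,910.82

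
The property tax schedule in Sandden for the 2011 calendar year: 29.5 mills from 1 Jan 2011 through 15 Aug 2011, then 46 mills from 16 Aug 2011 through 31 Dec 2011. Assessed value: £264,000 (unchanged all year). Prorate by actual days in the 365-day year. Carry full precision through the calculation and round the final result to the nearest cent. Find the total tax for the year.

£9,434.93

1 Jan – 15 Aug 2011: 227 days at 29.5 mills → £264,000 × 2.95% × 227/365 = £4,843.4959
16 Aug – 31 Dec 2011: 138 days at 46 mills → £264,000 × 4.6% × 138/365 = £4,591.4301
Total = £9,434.9260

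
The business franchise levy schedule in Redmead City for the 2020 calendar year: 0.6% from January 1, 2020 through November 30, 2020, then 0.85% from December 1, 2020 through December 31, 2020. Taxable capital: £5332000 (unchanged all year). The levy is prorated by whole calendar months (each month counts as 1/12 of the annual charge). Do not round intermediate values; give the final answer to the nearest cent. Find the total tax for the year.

January 1 – November 30, 2020: 11 months at 0.6% → £5332000 × 0.6% × 11/12 = £29326.0000
December 1 – December 31, 2020: 1 month at 0.85% → £5332000 × 0.85% × 1/12 = £3776.8333
Total = £33102.8333

£33102.83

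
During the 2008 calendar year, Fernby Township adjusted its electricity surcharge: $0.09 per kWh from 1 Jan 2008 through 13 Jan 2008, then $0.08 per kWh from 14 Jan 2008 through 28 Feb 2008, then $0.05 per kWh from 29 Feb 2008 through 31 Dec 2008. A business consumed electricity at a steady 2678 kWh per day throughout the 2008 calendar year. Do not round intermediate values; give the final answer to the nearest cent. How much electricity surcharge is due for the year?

1 Jan – 13 Jan 2008: 13 days × 2678 kWh/day = 34,814 kWh at $0.09/kWh → $3,133.26
14 Jan – 28 Feb 2008: 46 days × 2678 kWh/day = 123,188 kWh at $0.08/kWh → $9,855.04
29 Feb – 31 Dec 2008: 307 days × 2678 kWh/day = 822,146 kWh at $0.05/kWh → $41,107.30

$54,095.60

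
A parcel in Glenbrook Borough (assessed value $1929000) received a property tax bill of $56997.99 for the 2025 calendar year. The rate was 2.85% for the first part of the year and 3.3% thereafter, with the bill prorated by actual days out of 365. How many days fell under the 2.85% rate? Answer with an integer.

280 days

Let d = days at the first rate; then 365 − d days at the second rate.
$1929000 × [2.85%·d + 3.3%·(365−d)] / 365 = $56997.99
Solving gives d = 280, so the new rate took effect on 8 Oct 2025.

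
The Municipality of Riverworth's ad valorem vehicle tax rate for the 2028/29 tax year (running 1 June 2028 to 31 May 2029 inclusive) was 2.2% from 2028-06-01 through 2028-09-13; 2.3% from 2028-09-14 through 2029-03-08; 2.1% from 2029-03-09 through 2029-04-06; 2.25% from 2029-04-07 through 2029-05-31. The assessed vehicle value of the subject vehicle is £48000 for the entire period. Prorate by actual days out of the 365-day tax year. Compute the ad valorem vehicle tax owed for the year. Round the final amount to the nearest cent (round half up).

2028-06-01 to 2028-09-13: 105 days at 2.2% → £48000 × 2.2% × 105/365 = £303.7808
2028-09-14 to 2029-03-08: 176 days at 2.3% → £48000 × 2.3% × 176/365 = £532.3397
2029-03-09 to 2029-04-06: 29 days at 2.1% → £48000 × 2.1% × 29/365 = £80.0877
2029-04-07 to 2029-05-31: 55 days at 2.25% → £48000 × 2.25% × 55/365 = £162.7397
Total = £1078.9479

£1078.95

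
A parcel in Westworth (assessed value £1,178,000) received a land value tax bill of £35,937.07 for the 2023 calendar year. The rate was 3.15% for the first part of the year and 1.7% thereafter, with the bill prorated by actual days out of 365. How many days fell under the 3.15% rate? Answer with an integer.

340 days

Let d = days at the first rate; then 365 − d days at the second rate.
£1,178,000 × [3.15%·d + 1.7%·(365−d)] / 365 = £35,937.07
Solving gives d = 340, so the new rate took effect on 7 Dec 2023.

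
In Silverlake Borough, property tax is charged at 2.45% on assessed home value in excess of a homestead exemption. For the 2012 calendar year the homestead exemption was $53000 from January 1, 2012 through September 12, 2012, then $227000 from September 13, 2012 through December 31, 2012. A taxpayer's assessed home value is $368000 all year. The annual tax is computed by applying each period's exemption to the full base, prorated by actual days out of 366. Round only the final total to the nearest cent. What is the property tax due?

$6436.27

January 1 – September 12, 2012: 256 days, exemption $53000 → ($368000 − $53000) × 2.45% × 256/366 = $5398.0328
September 13 – December 31, 2012: 110 days, exemption $227000 → ($368000 − $227000) × 2.45% × 110/366 = $1038.2377
Total = $6436.2705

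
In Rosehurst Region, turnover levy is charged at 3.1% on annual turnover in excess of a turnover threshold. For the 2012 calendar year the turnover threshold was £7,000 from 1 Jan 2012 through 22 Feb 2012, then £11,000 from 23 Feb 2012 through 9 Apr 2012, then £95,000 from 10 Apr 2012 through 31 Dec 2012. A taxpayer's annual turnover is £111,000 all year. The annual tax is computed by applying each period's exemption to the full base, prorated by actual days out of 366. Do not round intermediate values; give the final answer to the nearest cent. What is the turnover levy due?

1 Jan – 22 Feb 2012: 53 days, exemption £7,000 → (£111,000 − £7,000) × 3.1% × 53/366 = £466.8634
23 Feb – 9 Apr 2012: 47 days, exemption £11,000 → (£111,000 − £11,000) × 3.1% × 47/366 = £398.0874
10 Apr – 31 Dec 2012: 266 days, exemption £95,000 → (£111,000 − £95,000) × 3.1% × 266/366 = £360.4809
Total = £1,225.4317

£1,225.43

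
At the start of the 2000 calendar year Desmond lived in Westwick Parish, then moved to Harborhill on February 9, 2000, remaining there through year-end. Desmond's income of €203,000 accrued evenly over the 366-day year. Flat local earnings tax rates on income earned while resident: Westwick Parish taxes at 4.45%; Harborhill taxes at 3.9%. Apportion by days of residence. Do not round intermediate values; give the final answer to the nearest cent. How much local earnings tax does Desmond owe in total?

€8,035.97

Westwick Parish, January 1 – February 8, 2000: 39 days → €203,000 × 4.45% × 39/366 = €962.5861
Harborhill, February 9 – December 31, 2000: 327 days → €203,000 × 3.9% × 327/366 = €7,073.3852
Total = €8,035.9713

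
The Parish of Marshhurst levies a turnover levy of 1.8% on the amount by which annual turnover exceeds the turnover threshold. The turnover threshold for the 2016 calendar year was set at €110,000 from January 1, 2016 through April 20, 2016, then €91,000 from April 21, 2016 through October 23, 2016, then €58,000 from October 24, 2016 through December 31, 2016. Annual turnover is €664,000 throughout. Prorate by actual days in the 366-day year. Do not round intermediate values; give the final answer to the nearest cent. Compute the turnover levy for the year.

January 1 – April 20, 2016: 111 days, exemption €110,000 → (€664,000 − €110,000) × 1.8% × 111/366 = €3,024.2951
April 21 – October 23, 2016: 186 days, exemption €91,000 → (€664,000 − €91,000) × 1.8% × 186/366 = €5,241.5410
October 24 – December 31, 2016: 69 days, exemption €58,000 → (€664,000 − €58,000) × 1.8% × 69/366 = €2,056.4262
Total = €10,322.2623

€10,322.26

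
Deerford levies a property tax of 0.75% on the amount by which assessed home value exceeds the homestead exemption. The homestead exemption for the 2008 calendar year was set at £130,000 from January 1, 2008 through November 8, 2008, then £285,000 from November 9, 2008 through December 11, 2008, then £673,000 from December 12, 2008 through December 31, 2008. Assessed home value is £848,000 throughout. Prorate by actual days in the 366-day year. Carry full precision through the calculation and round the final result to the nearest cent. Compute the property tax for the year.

January 1 – November 8, 2008: 313 days, exemption £130,000 → (£848,000 − £130,000) × 0.75% × 313/366 = £4,605.2049
November 9 – December 11, 2008: 33 days, exemption £285,000 → (£848,000 − £285,000) × 0.75% × 33/366 = £380.7172
December 12 – December 31, 2008: 20 days, exemption £673,000 → (£848,000 − £673,000) × 0.75% × 20/366 = £71.7213
Total = £5,057.6434

£5,057.64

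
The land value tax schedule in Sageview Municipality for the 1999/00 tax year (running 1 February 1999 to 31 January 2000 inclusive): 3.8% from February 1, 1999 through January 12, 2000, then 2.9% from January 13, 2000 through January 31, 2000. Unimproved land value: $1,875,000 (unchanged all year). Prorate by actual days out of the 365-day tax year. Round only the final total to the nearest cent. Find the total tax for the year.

$70,371.58

February 1, 1999 – January 12, 2000: 346 days at 3.8% → $1,875,000 × 3.8% × 346/365 = $67,541.0959
January 13 – January 31, 2000: 19 days at 2.9% → $1,875,000 × 2.9% × 19/365 = $2,830.4795
Total = $70,371.5753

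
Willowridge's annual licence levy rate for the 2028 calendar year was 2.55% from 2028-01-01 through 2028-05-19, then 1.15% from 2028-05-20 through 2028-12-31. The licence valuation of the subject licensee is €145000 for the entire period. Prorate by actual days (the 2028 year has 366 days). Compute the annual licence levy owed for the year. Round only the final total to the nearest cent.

2028-01-01 to 2028-05-19: 140 days at 2.55% → €145000 × 2.55% × 140/366 = €1414.3443
2028-05-20 to 2028-12-31: 226 days at 1.15% → €145000 × 1.15% × 226/366 = €1029.6585
Total = €2444.0027

€2444.00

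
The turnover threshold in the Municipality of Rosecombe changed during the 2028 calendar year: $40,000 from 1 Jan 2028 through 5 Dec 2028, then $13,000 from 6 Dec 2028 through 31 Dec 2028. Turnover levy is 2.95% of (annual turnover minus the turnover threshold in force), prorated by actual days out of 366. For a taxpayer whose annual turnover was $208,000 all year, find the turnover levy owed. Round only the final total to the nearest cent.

$5,012.58

1 Jan – 5 Dec 2028: 340 days, exemption $40,000 → ($208,000 − $40,000) × 2.95% × 340/366 = $4,603.9344
6 Dec – 31 Dec 2028: 26 days, exemption $13,000 → ($208,000 − $13,000) × 2.95% × 26/366 = $408.6475
Total = $5,012.5820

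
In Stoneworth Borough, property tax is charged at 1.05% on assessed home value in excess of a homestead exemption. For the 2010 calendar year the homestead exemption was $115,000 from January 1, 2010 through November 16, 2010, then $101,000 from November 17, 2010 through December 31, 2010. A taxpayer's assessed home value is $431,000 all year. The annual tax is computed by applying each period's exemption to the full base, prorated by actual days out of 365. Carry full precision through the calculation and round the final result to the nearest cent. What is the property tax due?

January 1 – November 16, 2010: 320 days, exemption $115,000 → ($431,000 − $115,000) × 1.05% × 320/365 = $2,908.9315
November 17 – December 31, 2010: 45 days, exemption $101,000 → ($431,000 − $101,000) × 1.05% × 45/365 = $427.1918
Total = $3,336.1233

$3,336.12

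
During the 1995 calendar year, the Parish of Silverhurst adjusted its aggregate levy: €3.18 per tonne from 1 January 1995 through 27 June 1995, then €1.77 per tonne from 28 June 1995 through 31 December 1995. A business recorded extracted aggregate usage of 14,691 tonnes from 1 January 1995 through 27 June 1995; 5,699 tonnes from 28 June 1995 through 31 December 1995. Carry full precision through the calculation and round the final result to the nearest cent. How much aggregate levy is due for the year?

1 January – 27 June 1995: 14,691 tonnes at €3.18/tonne → €46,717.38
28 June – 31 December 1995: 5,699 tonnes at €1.77/tonne → €10,087.23

€56,804.61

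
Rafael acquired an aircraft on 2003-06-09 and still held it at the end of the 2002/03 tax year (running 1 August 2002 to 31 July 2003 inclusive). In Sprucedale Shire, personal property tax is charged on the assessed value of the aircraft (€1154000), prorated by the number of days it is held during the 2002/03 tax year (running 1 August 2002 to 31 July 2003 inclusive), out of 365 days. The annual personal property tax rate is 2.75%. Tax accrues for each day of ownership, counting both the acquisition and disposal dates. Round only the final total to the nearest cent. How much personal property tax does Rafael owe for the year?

Days held (2003-06-09 to 2003-07-31): 53 out of 365
Tax = €1154000 × 2.75% × 53/365 = €4608.0959

€4608.10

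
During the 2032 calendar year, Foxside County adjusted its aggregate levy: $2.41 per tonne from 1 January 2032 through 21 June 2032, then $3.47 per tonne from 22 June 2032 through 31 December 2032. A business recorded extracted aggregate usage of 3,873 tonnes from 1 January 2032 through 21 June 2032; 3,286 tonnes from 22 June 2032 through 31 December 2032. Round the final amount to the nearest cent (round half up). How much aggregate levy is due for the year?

1 January – 21 June 2032: 3,873 tonnes at $2.41/tonne → $9,333.93
22 June – 31 December 2032: 3,286 tonnes at $3.47/tonne → $11,402.42

$20,736.35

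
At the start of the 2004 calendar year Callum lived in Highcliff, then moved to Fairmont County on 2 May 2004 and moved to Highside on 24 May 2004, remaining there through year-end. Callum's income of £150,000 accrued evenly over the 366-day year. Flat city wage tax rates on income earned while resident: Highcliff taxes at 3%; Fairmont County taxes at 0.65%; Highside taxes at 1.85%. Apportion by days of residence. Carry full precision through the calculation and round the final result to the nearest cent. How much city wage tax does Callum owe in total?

Highcliff, 1 Jan – 1 May 2004: 122 days → £150,000 × 3% × 122/366 = £1,500.0000
Fairmont County, 2 May – 23 May 2004: 22 days → £150,000 × 0.65% × 22/366 = £58.6066
Highside, 24 May – 31 Dec 2004: 222 days → £150,000 × 1.85% × 222/366 = £1,683.1967
Total = £3,241.8033

£3,241.80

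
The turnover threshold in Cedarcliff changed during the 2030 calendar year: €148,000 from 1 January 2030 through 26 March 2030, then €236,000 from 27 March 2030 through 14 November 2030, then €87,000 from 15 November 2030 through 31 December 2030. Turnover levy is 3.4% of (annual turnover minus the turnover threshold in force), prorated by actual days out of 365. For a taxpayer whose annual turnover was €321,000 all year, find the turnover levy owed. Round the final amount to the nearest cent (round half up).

1 January – 26 March 2030: 85 days, exemption €148,000 → (€321,000 − €148,000) × 3.4% × 85/365 = €1,369.7808
27 March – 14 November 2030: 233 days, exemption €236,000 → (€321,000 − €236,000) × 3.4% × 233/365 = €1,844.8493
15 November – 31 December 2030: 47 days, exemption €87,000 → (€321,000 − €87,000) × 3.4% × 47/365 = €1,024.4712
Total = €4,239.1014

€4,239.10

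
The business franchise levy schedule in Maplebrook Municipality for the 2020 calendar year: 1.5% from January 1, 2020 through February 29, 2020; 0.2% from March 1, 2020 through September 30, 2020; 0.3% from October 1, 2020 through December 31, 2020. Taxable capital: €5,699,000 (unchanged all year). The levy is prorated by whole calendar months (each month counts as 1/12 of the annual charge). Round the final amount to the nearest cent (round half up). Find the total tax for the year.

€25,170.58

January 1 – February 29, 2020: 2 months at 1.5% → €5,699,000 × 1.5% × 2/12 = €14,247.5000
March 1 – September 30, 2020: 7 months at 0.2% → €5,699,000 × 0.2% × 7/12 = €6,648.8333
October 1 – December 31, 2020: 3 months at 0.3% → €5,699,000 × 0.3% × 3/12 = €4,274.2500
Total = €25,170.5833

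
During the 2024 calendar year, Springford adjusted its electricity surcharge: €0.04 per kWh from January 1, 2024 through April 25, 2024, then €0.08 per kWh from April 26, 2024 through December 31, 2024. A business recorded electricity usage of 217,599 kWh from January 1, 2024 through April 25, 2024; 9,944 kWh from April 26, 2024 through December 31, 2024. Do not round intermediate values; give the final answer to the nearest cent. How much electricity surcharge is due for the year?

€9,499.48

January 1 – April 25, 2024: 217,599 kWh at €0.04/kWh → €8,703.96
April 26 – December 31, 2024: 9,944 kWh at €0.08/kWh → €795.52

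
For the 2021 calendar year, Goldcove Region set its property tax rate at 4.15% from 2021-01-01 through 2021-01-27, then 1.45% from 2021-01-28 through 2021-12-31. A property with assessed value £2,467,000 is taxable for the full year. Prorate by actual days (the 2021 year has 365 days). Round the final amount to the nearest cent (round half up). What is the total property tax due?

2021-01-01 to 2021-01-27: 27 days at 4.15% → £2,467,000 × 4.15% × 27/365 = £7,573.3521
2021-01-28 to 2021-12-31: 338 days at 1.45% → £2,467,000 × 1.45% × 338/365 = £33,125.3890
Total = £40,698.7411

£40,698.74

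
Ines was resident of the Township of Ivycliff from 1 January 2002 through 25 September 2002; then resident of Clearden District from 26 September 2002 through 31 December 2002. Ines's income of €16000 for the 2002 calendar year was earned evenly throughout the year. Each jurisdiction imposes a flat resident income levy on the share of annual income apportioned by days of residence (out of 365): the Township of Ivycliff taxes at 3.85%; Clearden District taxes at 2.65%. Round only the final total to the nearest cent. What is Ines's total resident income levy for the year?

The Township of Ivycliff, 1 January – 25 September 2002: 268 days → €16000 × 3.85% × 268/365 = €452.2959
Clearden District, 26 September – 31 December 2002: 97 days → €16000 × 2.65% × 97/365 = €112.6795
Total = €564.9753

€564.98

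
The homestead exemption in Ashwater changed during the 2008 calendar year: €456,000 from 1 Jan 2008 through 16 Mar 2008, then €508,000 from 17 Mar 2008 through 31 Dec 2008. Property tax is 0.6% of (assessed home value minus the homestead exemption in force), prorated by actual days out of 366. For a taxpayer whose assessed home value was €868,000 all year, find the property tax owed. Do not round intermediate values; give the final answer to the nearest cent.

1 Jan – 16 Mar 2008: 76 days, exemption €456,000 → (€868,000 − €456,000) × 0.6% × 76/366 = €513.3115
17 Mar – 31 Dec 2008: 290 days, exemption €508,000 → (€868,000 − €508,000) × 0.6% × 290/366 = €1,711.4754
Total = €2,224.7869

€2,224.79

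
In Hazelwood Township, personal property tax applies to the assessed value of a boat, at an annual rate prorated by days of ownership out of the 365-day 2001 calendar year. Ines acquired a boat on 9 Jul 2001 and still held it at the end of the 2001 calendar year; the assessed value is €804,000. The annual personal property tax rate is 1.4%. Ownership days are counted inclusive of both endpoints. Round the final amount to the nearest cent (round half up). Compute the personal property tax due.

€5,427.55

Days held (9 Jul – 31 Dec 2001): 176 out of 365
Tax = €804,000 × 1.4% × 176/365 = €5,427.5507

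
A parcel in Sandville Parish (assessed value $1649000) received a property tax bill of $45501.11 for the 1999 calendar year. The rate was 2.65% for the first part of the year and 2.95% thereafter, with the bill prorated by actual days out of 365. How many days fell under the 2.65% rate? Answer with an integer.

232 days

Let d = days at the first rate; then 365 − d days at the second rate.
$1649000 × [2.65%·d + 2.95%·(365−d)] / 365 = $45501.11
Solving gives d = 232, so the new rate took effect on 21 August 1999.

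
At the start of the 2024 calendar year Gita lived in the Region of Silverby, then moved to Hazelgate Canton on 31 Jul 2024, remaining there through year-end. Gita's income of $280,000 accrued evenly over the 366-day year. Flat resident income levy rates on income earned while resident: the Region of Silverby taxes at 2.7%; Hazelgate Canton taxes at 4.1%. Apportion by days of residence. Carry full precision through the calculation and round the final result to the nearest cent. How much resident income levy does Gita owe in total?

The Region of Silverby, 1 Jan – 30 Jul 2024: 212 days → $280,000 × 2.7% × 212/366 = $4,379.0164
Hazelgate Canton, 31 Jul – 31 Dec 2024: 154 days → $280,000 × 4.1% × 154/366 = $4,830.3825
Total = $9,209.3989

$9,209.40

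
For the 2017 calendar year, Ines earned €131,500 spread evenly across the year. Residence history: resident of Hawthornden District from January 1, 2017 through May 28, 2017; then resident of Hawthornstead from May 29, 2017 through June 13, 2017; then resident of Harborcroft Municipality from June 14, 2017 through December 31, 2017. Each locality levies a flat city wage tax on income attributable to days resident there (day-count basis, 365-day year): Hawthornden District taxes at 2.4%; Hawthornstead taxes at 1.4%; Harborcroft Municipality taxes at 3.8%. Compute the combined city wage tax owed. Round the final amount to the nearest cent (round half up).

€4,112.17

Hawthornden District, January 1 – May 28, 2017: 148 days → €131,500 × 2.4% × 148/365 = €1,279.6932
Hawthornstead, May 29 – June 13, 2017: 16 days → €131,500 × 1.4% × 16/365 = €80.7014
Harborcroft Municipality, June 14 – December 31, 2017: 201 days → €131,500 × 3.8% × 201/365 = €2,751.7726
Total = €4,112.1671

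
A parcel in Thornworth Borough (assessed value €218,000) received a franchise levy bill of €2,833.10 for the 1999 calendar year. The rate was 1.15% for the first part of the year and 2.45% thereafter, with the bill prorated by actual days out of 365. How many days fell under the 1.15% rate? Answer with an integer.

323 days

Let d = days at the first rate; then 365 − d days at the second rate.
€218,000 × [1.15%·d + 2.45%·(365−d)] / 365 = €2,833.10
Solving gives d = 323, so the new rate took effect on November 20, 1999.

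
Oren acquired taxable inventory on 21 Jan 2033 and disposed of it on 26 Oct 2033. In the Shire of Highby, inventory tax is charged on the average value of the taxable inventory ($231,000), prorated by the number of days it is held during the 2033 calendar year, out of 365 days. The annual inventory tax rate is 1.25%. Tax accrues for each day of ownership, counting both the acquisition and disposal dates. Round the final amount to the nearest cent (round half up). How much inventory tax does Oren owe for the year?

Days held (21 Jan – 26 Oct 2033): 279 out of 365
Tax = $231,000 × 1.25% × 279/365 = $2,207.1575

$2,207.16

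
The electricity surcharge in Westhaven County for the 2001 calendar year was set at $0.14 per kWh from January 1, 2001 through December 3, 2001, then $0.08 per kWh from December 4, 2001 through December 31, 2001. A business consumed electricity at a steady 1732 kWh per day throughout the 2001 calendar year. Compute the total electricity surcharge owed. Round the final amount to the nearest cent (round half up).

January 1 – December 3, 2001: 337 days × 1732 kWh/day = 583,684 kWh at $0.14/kWh → $81715.76
December 4 – December 31, 2001: 28 days × 1732 kWh/day = 48,496 kWh at $0.08/kWh → $3879.68

$85595.44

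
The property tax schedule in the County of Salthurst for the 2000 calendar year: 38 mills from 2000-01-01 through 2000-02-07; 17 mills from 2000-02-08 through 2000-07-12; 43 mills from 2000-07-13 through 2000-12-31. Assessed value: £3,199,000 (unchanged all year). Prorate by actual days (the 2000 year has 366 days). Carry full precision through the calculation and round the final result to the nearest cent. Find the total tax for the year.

2000-01-01 to 2000-02-07: 38 days at 38 mills → £3,199,000 × 3.8% × 38/366 = £12,621.1913
2000-02-08 to 2000-07-12: 156 days at 17 mills → £3,199,000 × 1.7% × 156/366 = £23,179.6393
2000-07-13 to 2000-12-31: 172 days at 43 mills → £3,199,000 × 4.3% × 172/366 = £64,644.2732
Total = £100,445.1038

£100,445.10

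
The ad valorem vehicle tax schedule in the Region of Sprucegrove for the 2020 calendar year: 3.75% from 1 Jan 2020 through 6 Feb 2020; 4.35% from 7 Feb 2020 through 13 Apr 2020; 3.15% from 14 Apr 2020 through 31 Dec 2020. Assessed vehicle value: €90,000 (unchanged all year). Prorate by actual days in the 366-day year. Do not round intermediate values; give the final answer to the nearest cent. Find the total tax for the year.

1 Jan – 6 Feb 2020: 37 days at 3.75% → €90,000 × 3.75% × 37/366 = €341.1885
7 Feb – 13 Apr 2020: 67 days at 4.35% → €90,000 × 4.35% × 67/366 = €716.6803
14 Apr – 31 Dec 2020: 262 days at 3.15% → €90,000 × 3.15% × 262/366 = €2,029.4262
Total = €3,087.2951

€3,087.30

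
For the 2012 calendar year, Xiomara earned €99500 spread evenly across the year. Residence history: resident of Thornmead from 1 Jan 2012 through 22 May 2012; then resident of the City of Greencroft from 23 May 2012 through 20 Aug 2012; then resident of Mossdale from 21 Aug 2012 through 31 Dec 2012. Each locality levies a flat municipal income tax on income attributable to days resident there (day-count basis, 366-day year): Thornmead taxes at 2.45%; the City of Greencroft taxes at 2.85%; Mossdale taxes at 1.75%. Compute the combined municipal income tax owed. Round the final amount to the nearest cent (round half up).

€2282.52

Thornmead, 1 Jan – 22 May 2012: 143 days → €99500 × 2.45% × 143/366 = €952.4542
The City of Greencroft, 23 May – 20 Aug 2012: 90 days → €99500 × 2.85% × 90/366 = €697.3156
Mossdale, 21 Aug – 31 Dec 2012: 133 days → €99500 × 1.75% × 133/366 = €632.7493
Total = €2282.5191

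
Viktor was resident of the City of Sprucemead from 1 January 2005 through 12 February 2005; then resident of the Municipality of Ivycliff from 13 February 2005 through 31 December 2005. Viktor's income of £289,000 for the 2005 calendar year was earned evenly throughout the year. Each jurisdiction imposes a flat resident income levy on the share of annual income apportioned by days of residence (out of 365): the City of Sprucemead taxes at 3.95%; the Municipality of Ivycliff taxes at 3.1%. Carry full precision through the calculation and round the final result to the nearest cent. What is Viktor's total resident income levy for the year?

£9,248.40

The City of Sprucemead, 1 January – 12 February 2005: 43 days → £289,000 × 3.95% × 43/365 = £1,344.8397
The Municipality of Ivycliff, 13 February – 31 December 2005: 322 days → £289,000 × 3.1% × 322/365 = £7,903.5562
Total = £9,248.3959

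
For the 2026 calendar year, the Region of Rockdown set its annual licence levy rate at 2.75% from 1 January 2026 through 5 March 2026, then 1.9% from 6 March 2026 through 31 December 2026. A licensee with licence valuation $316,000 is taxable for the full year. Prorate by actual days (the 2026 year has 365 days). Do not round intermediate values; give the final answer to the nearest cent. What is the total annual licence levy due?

$6,474.97

1 January – 5 March 2026: 64 days at 2.75% → $316,000 × 2.75% × 64/365 = $1,523.7260
6 March – 31 December 2026: 301 days at 1.9% → $316,000 × 1.9% × 301/365 = $4,951.2438
Total = $6,474.9699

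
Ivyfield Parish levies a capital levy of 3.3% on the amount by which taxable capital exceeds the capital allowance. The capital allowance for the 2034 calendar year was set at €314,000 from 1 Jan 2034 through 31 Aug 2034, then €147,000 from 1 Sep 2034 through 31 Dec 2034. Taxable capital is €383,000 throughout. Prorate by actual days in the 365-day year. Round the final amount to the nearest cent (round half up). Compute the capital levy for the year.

€4,119.03

1 Jan – 31 Aug 2034: 243 days, exemption €314,000 → (€383,000 − €314,000) × 3.3% × 243/365 = €1,515.9205
1 Sep – 31 Dec 2034: 122 days, exemption €147,000 → (€383,000 − €147,000) × 3.3% × 122/365 = €2,603.1123
Total = €4,119.0329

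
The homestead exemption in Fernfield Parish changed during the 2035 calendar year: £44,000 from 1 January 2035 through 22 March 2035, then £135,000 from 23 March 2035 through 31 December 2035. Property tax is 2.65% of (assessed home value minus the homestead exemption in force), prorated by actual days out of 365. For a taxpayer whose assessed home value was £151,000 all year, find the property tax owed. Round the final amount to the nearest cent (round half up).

£959.15

1 January – 22 March 2035: 81 days, exemption £44,000 → (£151,000 − £44,000) × 2.65% × 81/365 = £629.2479
23 March – 31 December 2035: 284 days, exemption £135,000 → (£151,000 − £135,000) × 2.65% × 284/365 = £329.9068
Total = £959.1548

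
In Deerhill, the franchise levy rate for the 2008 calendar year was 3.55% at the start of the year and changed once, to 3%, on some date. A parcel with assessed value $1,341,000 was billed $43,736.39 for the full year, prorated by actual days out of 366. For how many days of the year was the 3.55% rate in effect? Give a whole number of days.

Let d = days at the first rate; then 366 − d days at the second rate.
$1,341,000 × [3.55%·d + 3%·(366−d)] / 366 = $43,736.39
Solving gives d = 174, so the new rate took effect on June 23, 2008.

174 days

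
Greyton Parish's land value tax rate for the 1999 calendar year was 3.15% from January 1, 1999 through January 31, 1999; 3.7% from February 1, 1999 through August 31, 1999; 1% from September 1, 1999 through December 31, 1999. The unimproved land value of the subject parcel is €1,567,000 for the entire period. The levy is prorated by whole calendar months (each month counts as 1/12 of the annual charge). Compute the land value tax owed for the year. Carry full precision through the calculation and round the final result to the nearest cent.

€43,157.79

January 1 – January 31, 1999: 1 month at 3.15% → €1,567,000 × 3.15% × 1/12 = €4,113.3750
February 1 – August 31, 1999: 7 months at 3.7% → €1,567,000 × 3.7% × 7/12 = €33,821.0833
September 1 – December 31, 1999: 4 months at 1% → €1,567,000 × 1% × 4/12 = €5,223.3333
Total = €43,157.7917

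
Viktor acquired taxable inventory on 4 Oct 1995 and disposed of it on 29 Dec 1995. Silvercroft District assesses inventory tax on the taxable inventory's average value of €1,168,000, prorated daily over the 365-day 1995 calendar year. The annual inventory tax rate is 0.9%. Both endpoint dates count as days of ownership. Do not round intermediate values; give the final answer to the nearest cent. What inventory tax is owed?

Days held (4 Oct – 29 Dec 1995): 87 out of 365
Tax = €1,168,000 × 0.9% × 87/365 = €2,505.6000

€2,505.60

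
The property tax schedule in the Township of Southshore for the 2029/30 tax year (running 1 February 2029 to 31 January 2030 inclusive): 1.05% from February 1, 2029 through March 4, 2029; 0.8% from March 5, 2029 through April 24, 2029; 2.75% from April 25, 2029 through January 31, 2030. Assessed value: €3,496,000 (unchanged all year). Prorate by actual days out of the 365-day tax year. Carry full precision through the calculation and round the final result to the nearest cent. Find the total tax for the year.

€81,404.12

February 1 – March 4, 2029: 32 days at 1.05% → €3,496,000 × 1.05% × 32/365 = €3,218.2356
March 5 – April 24, 2029: 51 days at 0.8% → €3,496,000 × 0.8% × 51/365 = €3,907.8575
April 25, 2029 – January 31, 2030: 282 days at 2.75% → €3,496,000 × 2.75% × 282/365 = €74,278.0274
Total = €81,404.1205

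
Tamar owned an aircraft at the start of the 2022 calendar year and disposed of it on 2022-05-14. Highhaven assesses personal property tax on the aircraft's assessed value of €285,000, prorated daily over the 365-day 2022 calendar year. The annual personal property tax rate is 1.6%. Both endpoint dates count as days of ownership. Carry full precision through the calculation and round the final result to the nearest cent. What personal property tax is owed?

Days held (2022-01-01 to 2022-05-14): 134 out of 365
Tax = €285,000 × 1.6% × 134/365 = €1,674.0822

€1,674.08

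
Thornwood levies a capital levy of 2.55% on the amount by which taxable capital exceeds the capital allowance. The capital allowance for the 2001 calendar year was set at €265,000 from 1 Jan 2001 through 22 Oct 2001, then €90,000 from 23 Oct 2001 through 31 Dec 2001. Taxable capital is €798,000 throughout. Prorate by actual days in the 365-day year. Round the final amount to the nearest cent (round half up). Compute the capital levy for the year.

1 Jan – 22 Oct 2001: 295 days, exemption €265,000 → (€798,000 − €265,000) × 2.55% × 295/365 = €10,984.9110
23 Oct – 31 Dec 2001: 70 days, exemption €90,000 → (€798,000 − €90,000) × 2.55% × 70/365 = €3,462.4110
Total = €14,447.3219

€14,447.32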